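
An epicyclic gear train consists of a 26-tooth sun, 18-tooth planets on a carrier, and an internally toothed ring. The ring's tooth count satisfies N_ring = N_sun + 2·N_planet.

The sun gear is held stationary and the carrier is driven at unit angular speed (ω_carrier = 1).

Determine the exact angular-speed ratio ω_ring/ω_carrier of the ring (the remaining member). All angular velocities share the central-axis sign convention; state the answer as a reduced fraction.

N_ring = 26 + 2·18 = 62
26(ω_s−ω_c) = −62(ω_r−ω_c),  ω_s=0, ω_c=1
ω_r = 1 − (26/62)(0−1) = 44/31
ω_r/ω_c = 44/31

44/31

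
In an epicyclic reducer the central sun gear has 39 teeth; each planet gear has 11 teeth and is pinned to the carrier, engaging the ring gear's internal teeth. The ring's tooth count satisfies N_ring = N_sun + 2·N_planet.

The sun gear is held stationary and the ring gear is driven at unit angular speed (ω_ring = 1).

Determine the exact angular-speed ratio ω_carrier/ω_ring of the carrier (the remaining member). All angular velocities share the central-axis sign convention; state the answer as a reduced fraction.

61/100

N_ring = 39 + 2·11 = 61
39(ω_s−ω_c) = −61(ω_r−ω_c),  ω_s=0, ω_r=1
39(0−ω_c) = −61(1−ω_c)  ⇒  100ω_c = 61  ⇒  ω_c = 61/100
ω_c/ω_r = 61/100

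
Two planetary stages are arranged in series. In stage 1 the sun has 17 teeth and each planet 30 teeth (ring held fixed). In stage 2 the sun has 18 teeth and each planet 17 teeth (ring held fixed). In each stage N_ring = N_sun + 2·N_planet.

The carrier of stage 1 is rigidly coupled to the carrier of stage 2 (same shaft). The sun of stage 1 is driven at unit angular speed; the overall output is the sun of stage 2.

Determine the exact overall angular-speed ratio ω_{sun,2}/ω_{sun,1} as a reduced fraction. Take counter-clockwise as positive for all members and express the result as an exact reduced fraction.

595/846

Stage 1: N_ring = 17 + 2·30 = 77
Stage 1: 17(ω_s−ω_c) = −77(ω_r−ω_c),  ω_r=0, ω_s=1
Stage 1: 17(1−ω_c) = −77(0−ω_c)  ⇒  94ω_c = 17  ⇒  ω_c = 17/94
  ⇒ ω_c¹/ω_s¹ = 17/94
Stage 2: N_ring = 18 + 2·17 = 52
Stage 2: 18(ω_s−ω_c) = −52(ω_r−ω_c),  ω_r=0, ω_c=1
Stage 2: ω_s = 1 − (52/18)(0−1) = 35/9
  ⇒ ω_s²/ω_c² = 35/9
Coupling ω_c² = ω_c¹ ⇒ overall = 17/94 × 35/9 = 595/846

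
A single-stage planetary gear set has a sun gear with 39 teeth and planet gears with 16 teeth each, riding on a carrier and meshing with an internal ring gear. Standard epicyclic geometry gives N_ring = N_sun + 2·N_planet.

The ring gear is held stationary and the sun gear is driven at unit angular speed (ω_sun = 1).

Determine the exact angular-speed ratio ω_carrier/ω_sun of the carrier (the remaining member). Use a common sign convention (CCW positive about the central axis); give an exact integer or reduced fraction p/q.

39/110

N_ring = 39 + 2·16 = 71
39(ω_s−ω_c) = −71(ω_r−ω_c),  ω_r=0, ω_s=1
39(1−ω_c) = −71(0−ω_c)  ⇒  110ω_c = 39  ⇒  ω_c = 39/110
ω_c/ω_s = 39/110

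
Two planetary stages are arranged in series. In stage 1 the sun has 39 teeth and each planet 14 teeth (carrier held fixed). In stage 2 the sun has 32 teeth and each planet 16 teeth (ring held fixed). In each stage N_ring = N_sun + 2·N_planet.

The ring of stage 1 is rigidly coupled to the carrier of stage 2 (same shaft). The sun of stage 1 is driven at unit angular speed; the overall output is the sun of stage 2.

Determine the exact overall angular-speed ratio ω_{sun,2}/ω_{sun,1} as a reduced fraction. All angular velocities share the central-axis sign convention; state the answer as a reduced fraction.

-117/67

Stage 1: N_ring = 39 + 2·14 = 67
Stage 1: 39(ω_s−ω_c) = −67(ω_r−ω_c),  ω_c=0, ω_s=1
Stage 1: ω_r = 0 − (39/67)(1−0) = -39/67
  ⇒ ω_r¹/ω_s¹ = -39/67
Stage 2: N_ring = 32 + 2·16 = 64
Stage 2: 32(ω_s−ω_c) = −64(ω_r−ω_c),  ω_r=0, ω_c=1
Stage 2: ω_s = 1 − (64/32)(0−1) = 3
  ⇒ ω_s²/ω_c² = 3
Coupling ω_c² = ω_r¹ ⇒ overall = -39/67 × 3 = -117/67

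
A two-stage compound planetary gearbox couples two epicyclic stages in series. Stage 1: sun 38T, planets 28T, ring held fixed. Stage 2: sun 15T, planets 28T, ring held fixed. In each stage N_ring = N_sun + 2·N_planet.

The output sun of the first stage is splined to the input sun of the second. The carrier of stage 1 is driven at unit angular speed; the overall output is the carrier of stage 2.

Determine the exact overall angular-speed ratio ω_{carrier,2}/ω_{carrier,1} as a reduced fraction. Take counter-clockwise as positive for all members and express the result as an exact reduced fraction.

Stage 1: N_ring = 38 + 2·28 = 94
Stage 1: 38(ω_s−ω_c) = −94(ω_r−ω_c),  ω_r=0, ω_c=1
Stage 1: ω_s = 1 − (94/38)(0−1) = 66/19
  ⇒ ω_s¹/ω_c¹ = 66/19
Stage 2: N_ring = 15 + 2·28 = 71
Stage 2: 15(ω_s−ω_c) = −71(ω_r−ω_c),  ω_r=0, ω_s=1
Stage 2: 15(1−ω_c) = −71(0−ω_c)  ⇒  86ω_c = 15  ⇒  ω_c = 15/86
  ⇒ ω_c²/ω_s² = 15/86
Coupling ω_s² = ω_s¹ ⇒ overall = 66/19 × 15/86 = 495/817

495/817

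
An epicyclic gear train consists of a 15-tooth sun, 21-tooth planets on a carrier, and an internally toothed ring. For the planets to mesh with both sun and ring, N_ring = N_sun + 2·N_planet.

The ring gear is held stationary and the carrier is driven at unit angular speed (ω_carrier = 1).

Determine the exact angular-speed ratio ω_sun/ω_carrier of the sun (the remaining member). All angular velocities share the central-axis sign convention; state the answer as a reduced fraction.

N_ring = 15 + 2·21 = 57
15(ω_s−ω_c) = −57(ω_r−ω_c),  ω_r=0, ω_c=1
ω_s = 1 − (57/15)(0−1) = 24/5
ω_s/ω_c = 24/5

24/5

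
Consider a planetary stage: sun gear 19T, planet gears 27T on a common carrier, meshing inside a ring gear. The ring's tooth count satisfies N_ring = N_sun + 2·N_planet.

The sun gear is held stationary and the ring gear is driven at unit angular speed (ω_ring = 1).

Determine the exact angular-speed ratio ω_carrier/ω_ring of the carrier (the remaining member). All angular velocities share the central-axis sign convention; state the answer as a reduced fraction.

N_ring = 19 + 2·27 = 73
19(ω_s−ω_c) = −73(ω_r−ω_c),  ω_s=0, ω_r=1
19(0−ω_c) = −73(1−ω_c)  ⇒  92ω_c = 73  ⇒  ω_c = 73/92
ω_c/ω_r = 73/92

73/92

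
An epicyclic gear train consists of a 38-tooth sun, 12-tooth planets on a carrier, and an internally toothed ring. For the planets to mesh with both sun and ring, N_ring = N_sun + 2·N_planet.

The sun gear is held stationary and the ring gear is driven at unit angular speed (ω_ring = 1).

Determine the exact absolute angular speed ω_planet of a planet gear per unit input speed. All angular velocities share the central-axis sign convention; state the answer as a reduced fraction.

31/12

N_ring = 38 + 2·12 = 62
38(ω_s−ω_c) = −62(ω_r−ω_c),  ω_s=0, ω_r=1
38(0−ω_c) = −62(1−ω_c)  ⇒  100ω_c = 62  ⇒  ω_c = 31/50
sun–planet: 38·(0−31/50) = −12·(ω_p−ω_c)  ⇒  ω_p−ω_c = −(38/12)·(-31/50) = 589/300
ω_p = 31/50 + 589/300 = 31/12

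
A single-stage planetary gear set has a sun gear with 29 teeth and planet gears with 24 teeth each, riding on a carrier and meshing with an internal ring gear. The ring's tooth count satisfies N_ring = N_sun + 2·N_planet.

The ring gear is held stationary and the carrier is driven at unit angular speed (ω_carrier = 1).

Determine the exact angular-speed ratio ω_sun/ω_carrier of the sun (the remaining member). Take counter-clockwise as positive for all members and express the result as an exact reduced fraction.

106/29

N_ring = 29 + 2·24 = 77
29(ω_s−ω_c) = −77(ω_r−ω_c),  ω_r=0, ω_c=1
ω_s = 1 − (77/29)(0−1) = 106/29
ω_s/ω_c = 106/29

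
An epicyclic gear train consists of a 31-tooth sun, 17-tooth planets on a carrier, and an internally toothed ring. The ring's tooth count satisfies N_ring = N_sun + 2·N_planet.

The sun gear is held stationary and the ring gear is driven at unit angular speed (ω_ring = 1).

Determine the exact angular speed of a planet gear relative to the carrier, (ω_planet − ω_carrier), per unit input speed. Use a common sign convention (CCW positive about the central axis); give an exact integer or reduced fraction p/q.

2015/1632

N_ring = 31 + 2·17 = 65
31(ω_s−ω_c) = −65(ω_r−ω_c),  ω_s=0, ω_r=1
31(0−ω_c) = −65(1−ω_c)  ⇒  96ω_c = 65  ⇒  ω_c = 65/96
sun–planet: 31·(0−65/96) = −17·(ω_p−ω_c)  ⇒  ω_p−ω_c = −(31/17)·(-65/96) = 2015/1632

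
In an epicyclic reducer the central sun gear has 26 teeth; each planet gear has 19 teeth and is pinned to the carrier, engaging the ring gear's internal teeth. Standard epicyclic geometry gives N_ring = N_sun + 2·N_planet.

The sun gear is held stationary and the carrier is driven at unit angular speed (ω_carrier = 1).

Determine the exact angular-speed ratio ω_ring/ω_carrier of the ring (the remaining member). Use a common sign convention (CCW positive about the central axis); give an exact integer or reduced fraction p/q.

45/32

N_ring = 26 + 2·19 = 64
26(ω_s−ω_c) = −64(ω_r−ω_c),  ω_s=0, ω_c=1
ω_r = 1 − (26/64)(0−1) = 45/32
ω_r/ω_c = 45/32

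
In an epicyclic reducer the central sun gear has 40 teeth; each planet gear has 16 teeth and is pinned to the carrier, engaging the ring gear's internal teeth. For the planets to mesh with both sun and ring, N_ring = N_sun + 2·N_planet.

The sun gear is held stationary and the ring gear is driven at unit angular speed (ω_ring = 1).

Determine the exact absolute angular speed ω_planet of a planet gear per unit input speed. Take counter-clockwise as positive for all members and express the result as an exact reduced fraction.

9/4

N_ring = 40 + 2·16 = 72
40(ω_s−ω_c) = −72(ω_r−ω_c),  ω_s=0, ω_r=1
40(0−ω_c) = −72(1−ω_c)  ⇒  112ω_c = 72  ⇒  ω_c = 9/14
sun–planet: 40·(0−9/14) = −16·(ω_p−ω_c)  ⇒  ω_p−ω_c = −(40/16)·(-9/14) = 45/28
ω_p = 9/14 + 45/28 = 9/4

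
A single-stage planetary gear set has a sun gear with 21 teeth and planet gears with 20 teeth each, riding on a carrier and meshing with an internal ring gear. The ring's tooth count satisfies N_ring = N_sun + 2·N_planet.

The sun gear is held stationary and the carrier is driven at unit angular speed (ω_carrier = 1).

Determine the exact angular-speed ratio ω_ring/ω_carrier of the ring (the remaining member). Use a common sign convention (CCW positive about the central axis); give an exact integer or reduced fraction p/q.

82/61

N_ring = 21 + 2·20 = 61
21(ω_s−ω_c) = −61(ω_r−ω_c),  ω_s=0, ω_c=1
ω_r = 1 − (21/61)(0−1) = 82/61
ω_r/ω_c = 82/61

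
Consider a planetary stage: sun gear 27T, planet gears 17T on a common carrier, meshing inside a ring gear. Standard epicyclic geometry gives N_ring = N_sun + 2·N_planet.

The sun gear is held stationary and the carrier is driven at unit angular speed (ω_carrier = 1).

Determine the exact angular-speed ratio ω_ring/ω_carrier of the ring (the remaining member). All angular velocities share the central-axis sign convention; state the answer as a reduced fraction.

N_ring = 27 + 2·17 = 61
27(ω_s−ω_c) = −61(ω_r−ω_c),  ω_s=0, ω_c=1
ω_r = 1 − (27/61)(0−1) = 88/61
ω_r/ω_c = 88/61

88/61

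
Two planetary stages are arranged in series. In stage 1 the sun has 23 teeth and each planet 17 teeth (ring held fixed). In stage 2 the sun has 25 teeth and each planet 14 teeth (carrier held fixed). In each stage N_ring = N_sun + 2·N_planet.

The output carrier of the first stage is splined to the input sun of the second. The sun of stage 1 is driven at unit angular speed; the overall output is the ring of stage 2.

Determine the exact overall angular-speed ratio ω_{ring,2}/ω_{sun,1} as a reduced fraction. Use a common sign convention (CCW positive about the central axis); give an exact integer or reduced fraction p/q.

Stage 1: N_ring = 23 + 2·17 = 57
Stage 1: 23(ω_s−ω_c) = −57(ω_r−ω_c),  ω_r=0, ω_s=1
Stage 1: 23(1−ω_c) = −57(0−ω_c)  ⇒  80ω_c = 23  ⇒  ω_c = 23/80
  ⇒ ω_c¹/ω_s¹ = 23/80
Stage 2: N_ring = 25 + 2·14 = 53
Stage 2: 25(ω_s−ω_c) = −53(ω_r−ω_c),  ω_c=0, ω_s=1
Stage 2: ω_r = 0 − (25/53)(1−0) = -25/53
  ⇒ ω_r²/ω_s² = -25/53
Coupling ω_s² = ω_c¹ ⇒ overall = 23/80 × -25/53 = -115/848

-115/848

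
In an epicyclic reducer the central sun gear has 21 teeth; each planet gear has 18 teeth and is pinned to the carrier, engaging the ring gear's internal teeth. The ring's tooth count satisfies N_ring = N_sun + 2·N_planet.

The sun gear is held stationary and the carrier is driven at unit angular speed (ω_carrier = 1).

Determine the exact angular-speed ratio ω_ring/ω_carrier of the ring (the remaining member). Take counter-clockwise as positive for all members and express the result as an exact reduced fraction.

N_ring = 21 + 2·18 = 57
21(ω_s−ω_c) = −57(ω_r−ω_c),  ω_s=0, ω_c=1
ω_r = 1 − (21/57)(0−1) = 26/19
ω_r/ω_c = 26/19

26/19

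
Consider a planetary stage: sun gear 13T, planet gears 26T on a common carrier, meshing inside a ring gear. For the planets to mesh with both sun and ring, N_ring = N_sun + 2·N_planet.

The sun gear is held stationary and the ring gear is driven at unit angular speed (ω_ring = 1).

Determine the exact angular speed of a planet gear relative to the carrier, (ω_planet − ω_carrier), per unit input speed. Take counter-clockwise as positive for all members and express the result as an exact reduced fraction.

5/12

N_ring = 13 + 2·26 = 65
13(ω_s−ω_c) = −65(ω_r−ω_c),  ω_s=0, ω_r=1
13(0−ω_c) = −65(1−ω_c)  ⇒  78ω_c = 65  ⇒  ω_c = 5/6
sun–planet: 13·(0−5/6) = −26·(ω_p−ω_c)  ⇒  ω_p−ω_c = −(13/26)·(-5/6) = 5/12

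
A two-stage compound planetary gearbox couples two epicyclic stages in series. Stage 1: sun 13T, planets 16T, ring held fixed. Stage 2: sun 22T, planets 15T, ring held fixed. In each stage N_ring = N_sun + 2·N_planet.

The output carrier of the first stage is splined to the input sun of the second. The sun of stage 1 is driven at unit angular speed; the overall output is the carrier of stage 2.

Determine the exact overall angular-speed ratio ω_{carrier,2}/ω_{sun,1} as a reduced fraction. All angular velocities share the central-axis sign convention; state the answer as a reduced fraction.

Stage 1: N_ring = 13 + 2·16 = 45
Stage 1: 13(ω_s−ω_c) = −45(ω_r−ω_c),  ω_r=0, ω_s=1
Stage 1: 13(1−ω_c) = −45(0−ω_c)  ⇒  58ω_c = 13  ⇒  ω_c = 13/58
  ⇒ ω_c¹/ω_s¹ = 13/58
Stage 2: N_ring = 22 + 2·15 = 52
Stage 2: 22(ω_s−ω_c) = −52(ω_r−ω_c),  ω_r=0, ω_s=1
Stage 2: 22(1−ω_c) = −52(0−ω_c)  ⇒  74ω_c = 22  ⇒  ω_c = 11/37
  ⇒ ω_c²/ω_s² = 11/37
Coupling ω_s² = ω_c¹ ⇒ overall = 13/58 × 11/37 = 143/2146

143/2146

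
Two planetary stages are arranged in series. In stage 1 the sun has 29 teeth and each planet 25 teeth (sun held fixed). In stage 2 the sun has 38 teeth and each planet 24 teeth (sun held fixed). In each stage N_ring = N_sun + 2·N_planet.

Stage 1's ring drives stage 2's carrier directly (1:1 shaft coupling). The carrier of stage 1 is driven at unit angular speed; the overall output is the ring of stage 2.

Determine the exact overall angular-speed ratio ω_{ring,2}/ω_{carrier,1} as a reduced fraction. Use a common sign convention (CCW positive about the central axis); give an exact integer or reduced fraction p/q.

Stage 1: N_ring = 29 + 2·25 = 79
Stage 1: 29(ω_s−ω_c) = −79(ω_r−ω_c),  ω_s=0, ω_c=1
Stage 1: ω_r = 1 − (29/79)(0−1) = 108/79
  ⇒ ω_r¹/ω_c¹ = 108/79
Stage 2: N_ring = 38 + 2·24 = 86
Stage 2: 38(ω_s−ω_c) = −86(ω_r−ω_c),  ω_s=0, ω_c=1
Stage 2: ω_r = 1 − (38/86)(0−1) = 62/43
  ⇒ ω_r²/ω_c² = 62/43
Coupling ω_c² = ω_r¹ ⇒ overall = 108/79 × 62/43 = 6696/3397

6696/3397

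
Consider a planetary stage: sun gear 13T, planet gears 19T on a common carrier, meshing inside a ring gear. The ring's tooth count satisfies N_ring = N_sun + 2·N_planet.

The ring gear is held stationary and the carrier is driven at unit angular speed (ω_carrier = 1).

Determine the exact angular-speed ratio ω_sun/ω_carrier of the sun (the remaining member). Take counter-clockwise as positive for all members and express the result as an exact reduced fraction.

64/13

N_ring = 13 + 2·19 = 51
13(ω_s−ω_c) = −51(ω_r−ω_c),  ω_r=0, ω_c=1
ω_s = 1 − (51/13)(0−1) = 64/13
ω_s/ω_c = 64/13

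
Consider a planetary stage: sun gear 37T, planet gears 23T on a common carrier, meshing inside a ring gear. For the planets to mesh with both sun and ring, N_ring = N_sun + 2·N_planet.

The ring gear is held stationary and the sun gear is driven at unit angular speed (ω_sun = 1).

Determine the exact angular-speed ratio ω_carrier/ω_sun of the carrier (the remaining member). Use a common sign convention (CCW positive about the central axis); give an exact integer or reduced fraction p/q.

N_ring = 37 + 2·23 = 83
37(ω_s−ω_c) = −83(ω_r−ω_c),  ω_r=0, ω_s=1
37(1−ω_c) = −83(0−ω_c)  ⇒  120ω_c = 37  ⇒  ω_c = 37/120
ω_c/ω_s = 37/120

37/120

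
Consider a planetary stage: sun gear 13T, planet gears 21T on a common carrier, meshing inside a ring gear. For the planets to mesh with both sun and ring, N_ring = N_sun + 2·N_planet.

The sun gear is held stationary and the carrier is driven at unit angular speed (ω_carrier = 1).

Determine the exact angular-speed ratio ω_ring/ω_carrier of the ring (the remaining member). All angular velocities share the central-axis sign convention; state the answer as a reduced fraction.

N_ring = 13 + 2·21 = 55
13(ω_s−ω_c) = −55(ω_r−ω_c),  ω_s=0, ω_c=1
ω_r = 1 − (13/55)(0−1) = 68/55
ω_r/ω_c = 68/55

68/55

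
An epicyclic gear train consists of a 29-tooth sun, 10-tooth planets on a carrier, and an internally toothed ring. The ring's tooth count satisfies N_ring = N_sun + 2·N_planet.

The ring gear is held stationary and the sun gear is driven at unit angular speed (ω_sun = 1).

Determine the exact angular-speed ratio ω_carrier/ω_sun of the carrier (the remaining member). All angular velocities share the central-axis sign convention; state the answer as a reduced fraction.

N_ring = 29 + 2·10 = 49
29(ω_s−ω_c) = −49(ω_r−ω_c),  ω_r=0, ω_s=1
29(1−ω_c) = −49(0−ω_c)  ⇒  78ω_c = 29  ⇒  ω_c = 29/78
ω_c/ω_s = 29/78

29/78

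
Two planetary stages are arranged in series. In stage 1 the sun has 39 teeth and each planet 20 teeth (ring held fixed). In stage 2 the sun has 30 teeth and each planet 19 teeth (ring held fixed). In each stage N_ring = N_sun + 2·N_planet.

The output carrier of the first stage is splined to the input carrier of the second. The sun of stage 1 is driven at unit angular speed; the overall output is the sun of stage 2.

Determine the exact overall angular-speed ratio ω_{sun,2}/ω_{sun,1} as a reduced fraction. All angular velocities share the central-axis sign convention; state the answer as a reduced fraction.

637/590

Stage 1: N_ring = 39 + 2·20 = 79
Stage 1: 39(ω_s−ω_c) = −79(ω_r−ω_c),  ω_r=0, ω_s=1
Stage 1: 39(1−ω_c) = −79(0−ω_c)  ⇒  118ω_c = 39  ⇒  ω_c = 39/118
  ⇒ ω_c¹/ω_s¹ = 39/118
Stage 2: N_ring = 30 + 2·19 = 68
Stage 2: 30(ω_s−ω_c) = −68(ω_r−ω_c),  ω_r=0, ω_c=1
Stage 2: ω_s = 1 − (68/30)(0−1) = 49/15
  ⇒ ω_s²/ω_c² = 49/15
Coupling ω_c² = ω_c¹ ⇒ overall = 39/118 × 49/15 = 637/590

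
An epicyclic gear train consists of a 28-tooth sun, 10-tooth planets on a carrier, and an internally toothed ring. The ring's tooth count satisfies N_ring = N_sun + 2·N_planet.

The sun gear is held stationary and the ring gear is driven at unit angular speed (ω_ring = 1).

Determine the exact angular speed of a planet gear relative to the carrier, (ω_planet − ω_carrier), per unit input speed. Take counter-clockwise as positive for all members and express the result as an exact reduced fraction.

N_ring = 28 + 2·10 = 48
28(ω_s−ω_c) = −48(ω_r−ω_c),  ω_s=0, ω_r=1
28(0−ω_c) = −48(1−ω_c)  ⇒  76ω_c = 48  ⇒  ω_c = 12/19
sun–planet: 28·(0−12/19) = −10·(ω_p−ω_c)  ⇒  ω_p−ω_c = −(28/10)·(-12/19) = 168/95

168/95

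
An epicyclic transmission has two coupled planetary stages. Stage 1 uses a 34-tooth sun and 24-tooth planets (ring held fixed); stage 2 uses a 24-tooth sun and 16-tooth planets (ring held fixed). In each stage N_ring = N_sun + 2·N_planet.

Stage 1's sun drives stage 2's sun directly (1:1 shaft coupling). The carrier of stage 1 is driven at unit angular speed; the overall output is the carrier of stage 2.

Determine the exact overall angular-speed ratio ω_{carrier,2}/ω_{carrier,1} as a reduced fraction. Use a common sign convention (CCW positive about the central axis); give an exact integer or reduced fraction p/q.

87/85

Stage 1: N_ring = 34 + 2·24 = 82
Stage 1: 34(ω_s−ω_c) = −82(ω_r−ω_c),  ω_r=0, ω_c=1
Stage 1: ω_s = 1 − (82/34)(0−1) = 58/17
  ⇒ ω_s¹/ω_c¹ = 58/17
Stage 2: N_ring = 24 + 2·16 = 56
Stage 2: 24(ω_s−ω_c) = −56(ω_r−ω_c),  ω_r=0, ω_s=1
Stage 2: 24(1−ω_c) = −56(0−ω_c)  ⇒  80ω_c = 24  ⇒  ω_c = 3/10
  ⇒ ω_c²/ω_s² = 3/10
Coupling ω_s² = ω_s¹ ⇒ overall = 58/17 × 3/10 = 87/85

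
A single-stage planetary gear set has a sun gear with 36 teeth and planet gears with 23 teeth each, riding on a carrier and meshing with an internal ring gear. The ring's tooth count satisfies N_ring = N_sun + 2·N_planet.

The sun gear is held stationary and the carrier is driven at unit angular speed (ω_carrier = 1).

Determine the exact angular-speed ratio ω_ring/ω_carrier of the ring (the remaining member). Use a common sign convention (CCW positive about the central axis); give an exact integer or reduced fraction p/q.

59/41

N_ring = 36 + 2·23 = 82
36(ω_s−ω_c) = −82(ω_r−ω_c),  ω_s=0, ω_c=1
ω_r = 1 − (36/82)(0−1) = 59/41
ω_r/ω_c = 59/41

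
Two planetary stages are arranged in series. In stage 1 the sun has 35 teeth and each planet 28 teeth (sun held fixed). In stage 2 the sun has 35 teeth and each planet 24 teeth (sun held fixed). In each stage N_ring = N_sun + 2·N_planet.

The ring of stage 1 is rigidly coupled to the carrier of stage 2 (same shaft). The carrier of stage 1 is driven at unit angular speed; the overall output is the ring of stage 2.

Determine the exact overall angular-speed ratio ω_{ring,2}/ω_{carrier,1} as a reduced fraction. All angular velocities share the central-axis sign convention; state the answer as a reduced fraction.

Stage 1: N_ring = 35 + 2·28 = 91
Stage 1: 35(ω_s−ω_c) = −91(ω_r−ω_c),  ω_s=0, ω_c=1
Stage 1: ω_r = 1 − (35/91)(0−1) = 18/13
  ⇒ ω_r¹/ω_c¹ = 18/13
Stage 2: N_ring = 35 + 2·24 = 83
Stage 2: 35(ω_s−ω_c) = −83(ω_r−ω_c),  ω_s=0, ω_c=1
Stage 2: ω_r = 1 − (35/83)(0−1) = 118/83
  ⇒ ω_r²/ω_c² = 118/83
Coupling ω_c² = ω_r¹ ⇒ overall = 18/13 × 118/83 = 2124/1079

2124/1079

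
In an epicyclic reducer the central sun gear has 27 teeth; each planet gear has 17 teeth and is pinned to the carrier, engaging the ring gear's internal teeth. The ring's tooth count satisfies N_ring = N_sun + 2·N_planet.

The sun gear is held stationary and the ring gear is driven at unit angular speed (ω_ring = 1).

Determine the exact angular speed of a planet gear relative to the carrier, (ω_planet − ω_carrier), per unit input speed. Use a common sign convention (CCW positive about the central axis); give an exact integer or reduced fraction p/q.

1647/1496

N_ring = 27 + 2·17 = 61
27(ω_s−ω_c) = −61(ω_r−ω_c),  ω_s=0, ω_r=1
27(0−ω_c) = −61(1−ω_c)  ⇒  88ω_c = 61  ⇒  ω_c = 61/88
sun–planet: 27·(0−61/88) = −17·(ω_p−ω_c)  ⇒  ω_p−ω_c = −(27/17)·(-61/88) = 1647/1496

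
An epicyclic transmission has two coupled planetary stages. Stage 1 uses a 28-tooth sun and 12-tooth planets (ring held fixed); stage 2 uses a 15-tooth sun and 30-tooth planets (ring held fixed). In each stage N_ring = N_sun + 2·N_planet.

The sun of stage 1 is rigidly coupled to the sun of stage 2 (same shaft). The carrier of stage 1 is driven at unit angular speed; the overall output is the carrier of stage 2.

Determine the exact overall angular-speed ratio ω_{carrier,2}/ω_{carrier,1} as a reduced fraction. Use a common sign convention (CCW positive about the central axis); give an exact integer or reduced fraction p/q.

10/21

Stage 1: N_ring = 28 + 2·12 = 52
Stage 1: 28(ω_s−ω_c) = −52(ω_r−ω_c),  ω_r=0, ω_c=1
Stage 1: ω_s = 1 − (52/28)(0−1) = 20/7
  ⇒ ω_s¹/ω_c¹ = 20/7
Stage 2: N_ring = 15 + 2·30 = 75
Stage 2: 15(ω_s−ω_c) = −75(ω_r−ω_c),  ω_r=0, ω_s=1
Stage 2: 15(1−ω_c) = −75(0−ω_c)  ⇒  90ω_c = 15  ⇒  ω_c = 1/6
  ⇒ ω_c²/ω_s² = 1/6
Coupling ω_s² = ω_s¹ ⇒ overall = 20/7 × 1/6 = 10/21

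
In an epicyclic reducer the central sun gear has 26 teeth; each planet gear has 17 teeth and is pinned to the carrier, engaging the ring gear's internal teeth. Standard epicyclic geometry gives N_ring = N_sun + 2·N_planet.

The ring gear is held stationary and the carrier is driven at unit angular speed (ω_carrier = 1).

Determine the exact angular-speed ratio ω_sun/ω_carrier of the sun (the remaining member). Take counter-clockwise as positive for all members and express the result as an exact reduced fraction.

43/13

N_ring = 26 + 2·17 = 60
26(ω_s−ω_c) = −60(ω_r−ω_c),  ω_r=0, ω_c=1
ω_s = 1 − (60/26)(0−1) = 43/13
ω_s/ω_c = 43/13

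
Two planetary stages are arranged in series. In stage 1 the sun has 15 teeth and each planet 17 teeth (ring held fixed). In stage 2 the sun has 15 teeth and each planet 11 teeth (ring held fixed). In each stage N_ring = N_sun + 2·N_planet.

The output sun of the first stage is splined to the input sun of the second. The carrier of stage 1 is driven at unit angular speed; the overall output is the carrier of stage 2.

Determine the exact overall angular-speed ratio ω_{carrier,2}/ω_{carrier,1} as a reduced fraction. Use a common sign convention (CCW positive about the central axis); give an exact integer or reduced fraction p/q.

16/13

Stage 1: N_ring = 15 + 2·17 = 49
Stage 1: 15(ω_s−ω_c) = −49(ω_r−ω_c),  ω_r=0, ω_c=1
Stage 1: ω_s = 1 − (49/15)(0−1) = 64/15
  ⇒ ω_s¹/ω_c¹ = 64/15
Stage 2: N_ring = 15 + 2·11 = 37
Stage 2: 15(ω_s−ω_c) = −37(ω_r−ω_c),  ω_r=0, ω_s=1
Stage 2: 15(1−ω_c) = −37(0−ω_c)  ⇒  52ω_c = 15  ⇒  ω_c = 15/52
  ⇒ ω_c²/ω_s² = 15/52
Coupling ω_s² = ω_s¹ ⇒ overall = 64/15 × 15/52 = 16/13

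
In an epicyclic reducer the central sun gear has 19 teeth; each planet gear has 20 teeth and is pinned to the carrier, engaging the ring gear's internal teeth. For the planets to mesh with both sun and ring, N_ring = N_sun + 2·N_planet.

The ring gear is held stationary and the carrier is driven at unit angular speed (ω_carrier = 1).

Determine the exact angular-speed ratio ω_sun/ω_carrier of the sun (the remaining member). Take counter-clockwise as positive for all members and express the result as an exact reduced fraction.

N_ring = 19 + 2·20 = 59
19(ω_s−ω_c) = −59(ω_r−ω_c),  ω_r=0, ω_c=1
ω_s = 1 − (59/19)(0−1) = 78/19
ω_s/ω_c = 78/19

78/19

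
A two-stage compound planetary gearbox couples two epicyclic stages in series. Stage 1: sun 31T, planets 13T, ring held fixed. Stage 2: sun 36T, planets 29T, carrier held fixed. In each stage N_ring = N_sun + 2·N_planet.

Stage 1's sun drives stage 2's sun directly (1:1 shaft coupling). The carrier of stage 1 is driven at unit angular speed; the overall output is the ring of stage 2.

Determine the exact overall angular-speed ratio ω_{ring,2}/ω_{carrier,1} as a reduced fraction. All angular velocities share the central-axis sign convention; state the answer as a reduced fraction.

-1584/1457

Stage 1: N_ring = 31 + 2·13 = 57
Stage 1: 31(ω_s−ω_c) = −57(ω_r−ω_c),  ω_r=0, ω_c=1
Stage 1: ω_s = 1 − (57/31)(0−1) = 88/31
  ⇒ ω_s¹/ω_c¹ = 88/31
Stage 2: N_ring = 36 + 2·29 = 94
Stage 2: 36(ω_s−ω_c) = −94(ω_r−ω_c),  ω_c=0, ω_s=1
Stage 2: ω_r = 0 − (36/94)(1−0) = -18/47
  ⇒ ω_r²/ω_s² = -18/47
Coupling ω_s² = ω_s¹ ⇒ overall = 88/31 × -18/47 = -1584/1457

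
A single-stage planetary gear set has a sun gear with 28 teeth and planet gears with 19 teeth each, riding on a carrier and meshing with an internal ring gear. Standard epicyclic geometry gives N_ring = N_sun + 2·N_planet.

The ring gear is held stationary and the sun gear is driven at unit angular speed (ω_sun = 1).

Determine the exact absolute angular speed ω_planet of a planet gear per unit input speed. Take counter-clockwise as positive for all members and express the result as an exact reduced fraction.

-14/19

N_ring = 28 + 2·19 = 66
28(ω_s−ω_c) = −66(ω_r−ω_c),  ω_r=0, ω_s=1
28(1−ω_c) = −66(0−ω_c)  ⇒  94ω_c = 28  ⇒  ω_c = 14/47
sun–planet: 28·(1−14/47) = −19·(ω_p−ω_c)  ⇒  ω_p−ω_c = −(28/19)·(33/47) = -924/893
ω_p = 14/47 − 924/893 = -14/19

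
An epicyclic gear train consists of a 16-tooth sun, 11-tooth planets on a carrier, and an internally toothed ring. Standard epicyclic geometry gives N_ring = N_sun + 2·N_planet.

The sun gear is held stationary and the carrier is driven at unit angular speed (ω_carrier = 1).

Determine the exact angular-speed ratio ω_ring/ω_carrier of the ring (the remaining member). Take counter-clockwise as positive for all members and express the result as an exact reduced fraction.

N_ring = 16 + 2·11 = 38
16(ω_s−ω_c) = −38(ω_r−ω_c),  ω_s=0, ω_c=1
ω_r = 1 − (16/38)(0−1) = 27/19
ω_r/ω_c = 27/19

27/19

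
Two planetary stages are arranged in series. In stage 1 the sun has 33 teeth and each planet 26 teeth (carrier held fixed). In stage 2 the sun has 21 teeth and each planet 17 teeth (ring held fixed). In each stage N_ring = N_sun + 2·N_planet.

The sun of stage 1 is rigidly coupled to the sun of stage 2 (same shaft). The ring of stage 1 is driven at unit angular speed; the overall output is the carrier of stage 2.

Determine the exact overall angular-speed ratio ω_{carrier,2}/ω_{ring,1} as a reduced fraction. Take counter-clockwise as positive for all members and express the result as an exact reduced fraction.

Stage 1: N_ring = 33 + 2·26 = 85
Stage 1: 33(ω_s−ω_c) = −85(ω_r−ω_c),  ω_c=0, ω_r=1
Stage 1: ω_s = 0 − (85/33)(1−0) = -85/33
  ⇒ ω_s¹/ω_r¹ = -85/33
Stage 2: N_ring = 21 + 2·17 = 55
Stage 2: 21(ω_s−ω_c) = −55(ω_r−ω_c),  ω_r=0, ω_s=1
Stage 2: 21(1−ω_c) = −55(0−ω_c)  ⇒  76ω_c = 21  ⇒  ω_c = 21/76
  ⇒ ω_c²/ω_s² = 21/76
Coupling ω_s² = ω_s¹ ⇒ overall = -85/33 × 21/76 = -595/836

-595/836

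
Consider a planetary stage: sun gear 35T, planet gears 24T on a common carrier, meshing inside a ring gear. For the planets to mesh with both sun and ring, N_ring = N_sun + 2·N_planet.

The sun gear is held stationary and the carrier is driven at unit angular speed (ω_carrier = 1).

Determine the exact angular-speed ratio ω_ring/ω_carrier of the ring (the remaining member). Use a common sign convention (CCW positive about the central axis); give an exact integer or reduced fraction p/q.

N_ring = 35 + 2·24 = 83
35(ω_s−ω_c) = −83(ω_r−ω_c),  ω_s=0, ω_c=1
ω_r = 1 − (35/83)(0−1) = 118/83
ω_r/ω_c = 118/83

118/83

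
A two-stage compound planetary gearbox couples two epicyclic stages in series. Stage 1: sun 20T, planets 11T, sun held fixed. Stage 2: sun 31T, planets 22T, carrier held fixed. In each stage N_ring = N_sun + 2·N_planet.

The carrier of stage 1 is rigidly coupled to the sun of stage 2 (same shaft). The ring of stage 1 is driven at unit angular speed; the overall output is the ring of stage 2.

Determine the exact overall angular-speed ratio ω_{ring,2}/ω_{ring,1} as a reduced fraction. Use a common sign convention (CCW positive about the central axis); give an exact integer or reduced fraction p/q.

-7/25

Stage 1: N_ring = 20 + 2·11 = 42
Stage 1: 20(ω_s−ω_c) = −42(ω_r−ω_c),  ω_s=0, ω_r=1
Stage 1: 20(0−ω_c) = −42(1−ω_c)  ⇒  62ω_c = 42  ⇒  ω_c = 21/31
  ⇒ ω_c¹/ω_r¹ = 21/31
Stage 2: N_ring = 31 + 2·22 = 75
Stage 2: 31(ω_s−ω_c) = −75(ω_r−ω_c),  ω_c=0, ω_s=1
Stage 2: ω_r = 0 − (31/75)(1−0) = -31/75
  ⇒ ω_r²/ω_s² = -31/75
Coupling ω_s² = ω_c¹ ⇒ overall = 21/31 × -31/75 = -7/25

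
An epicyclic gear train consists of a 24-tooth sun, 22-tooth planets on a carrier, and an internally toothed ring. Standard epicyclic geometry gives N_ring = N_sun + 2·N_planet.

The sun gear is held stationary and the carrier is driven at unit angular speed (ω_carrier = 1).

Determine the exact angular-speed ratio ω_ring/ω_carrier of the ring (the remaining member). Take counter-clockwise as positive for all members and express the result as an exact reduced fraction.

23/17

N_ring = 24 + 2·22 = 68
24(ω_s−ω_c) = −68(ω_r−ω_c),  ω_s=0, ω_c=1
ω_r = 1 − (24/68)(0−1) = 23/17
ω_r/ω_c = 23/17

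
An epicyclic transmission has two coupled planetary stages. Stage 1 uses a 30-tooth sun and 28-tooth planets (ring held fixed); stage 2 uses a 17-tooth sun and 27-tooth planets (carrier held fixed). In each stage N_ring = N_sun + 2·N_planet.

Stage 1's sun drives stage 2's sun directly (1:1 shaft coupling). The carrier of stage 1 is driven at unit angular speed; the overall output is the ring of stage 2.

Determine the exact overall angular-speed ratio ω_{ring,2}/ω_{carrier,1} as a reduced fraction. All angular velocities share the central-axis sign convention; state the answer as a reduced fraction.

-986/1065

Stage 1: N_ring = 30 + 2·28 = 86
Stage 1: 30(ω_s−ω_c) = −86(ω_r−ω_c),  ω_r=0, ω_c=1
Stage 1: ω_s = 1 − (86/30)(0−1) = 58/15
  ⇒ ω_s¹/ω_c¹ = 58/15
Stage 2: N_ring = 17 + 2·27 = 71
Stage 2: 17(ω_s−ω_c) = −71(ω_r−ω_c),  ω_c=0, ω_s=1
Stage 2: ω_r = 0 − (17/71)(1−0) = -17/71
  ⇒ ω_r²/ω_s² = -17/71
Coupling ω_s² = ω_s¹ ⇒ overall = 58/15 × -17/71 = -986/1065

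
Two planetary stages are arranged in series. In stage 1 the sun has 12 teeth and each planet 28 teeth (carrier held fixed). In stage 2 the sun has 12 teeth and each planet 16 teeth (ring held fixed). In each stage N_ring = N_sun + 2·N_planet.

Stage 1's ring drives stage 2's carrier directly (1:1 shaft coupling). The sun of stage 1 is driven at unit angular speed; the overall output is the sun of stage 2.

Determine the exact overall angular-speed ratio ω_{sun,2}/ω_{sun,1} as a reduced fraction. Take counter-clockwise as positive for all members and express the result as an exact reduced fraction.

Stage 1: N_ring = 12 + 2·28 = 68
Stage 1: 12(ω_s−ω_c) = −68(ω_r−ω_c),  ω_c=0, ω_s=1
Stage 1: ω_r = 0 − (12/68)(1−0) = -3/17
  ⇒ ω_r¹/ω_s¹ = -3/17
Stage 2: N_ring = 12 + 2·16 = 44
Stage 2: 12(ω_s−ω_c) = −44(ω_r−ω_c),  ω_r=0, ω_c=1
Stage 2: ω_s = 1 − (44/12)(0−1) = 14/3
  ⇒ ω_s²/ω_c² = 14/3
Coupling ω_c² = ω_r¹ ⇒ overall = -3/17 × 14/3 = -14/17

-14/17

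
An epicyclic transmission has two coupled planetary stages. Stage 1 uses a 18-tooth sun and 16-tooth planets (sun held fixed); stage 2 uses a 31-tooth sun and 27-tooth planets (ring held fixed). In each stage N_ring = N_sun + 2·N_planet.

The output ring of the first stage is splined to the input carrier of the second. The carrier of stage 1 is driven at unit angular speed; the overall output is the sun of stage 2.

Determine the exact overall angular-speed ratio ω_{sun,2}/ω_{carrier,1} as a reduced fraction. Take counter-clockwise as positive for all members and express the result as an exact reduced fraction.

Stage 1: N_ring = 18 + 2·16 = 50
Stage 1: 18(ω_s−ω_c) = −50(ω_r−ω_c),  ω_s=0, ω_c=1
Stage 1: ω_r = 1 − (18/50)(0−1) = 34/25
  ⇒ ω_r¹/ω_c¹ = 34/25
Stage 2: N_ring = 31 + 2·27 = 85
Stage 2: 31(ω_s−ω_c) = −85(ω_r−ω_c),  ω_r=0, ω_c=1
Stage 2: ω_s = 1 − (85/31)(0−1) = 116/31
  ⇒ ω_s²/ω_c² = 116/31
Coupling ω_c² = ω_r¹ ⇒ overall = 34/25 × 116/31 = 3944/775

3944/775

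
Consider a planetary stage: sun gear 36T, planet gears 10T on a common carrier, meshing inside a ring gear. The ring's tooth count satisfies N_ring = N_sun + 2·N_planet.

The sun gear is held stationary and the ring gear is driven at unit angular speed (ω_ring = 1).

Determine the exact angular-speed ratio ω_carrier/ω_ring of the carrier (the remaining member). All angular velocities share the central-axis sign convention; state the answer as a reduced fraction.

14/23

N_ring = 36 + 2·10 = 56
36(ω_s−ω_c) = −56(ω_r−ω_c),  ω_s=0, ω_r=1
36(0−ω_c) = −56(1−ω_c)  ⇒  92ω_c = 56  ⇒  ω_c = 14/23
ω_c/ω_r = 14/23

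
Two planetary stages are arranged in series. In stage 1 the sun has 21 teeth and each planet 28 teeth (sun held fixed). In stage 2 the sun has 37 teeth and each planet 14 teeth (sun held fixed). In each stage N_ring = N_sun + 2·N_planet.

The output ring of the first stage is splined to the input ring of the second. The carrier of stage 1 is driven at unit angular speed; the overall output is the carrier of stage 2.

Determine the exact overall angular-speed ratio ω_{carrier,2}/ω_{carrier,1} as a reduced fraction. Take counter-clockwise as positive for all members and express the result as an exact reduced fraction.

Stage 1: N_ring = 21 + 2·28 = 77
Stage 1: 21(ω_s−ω_c) = −77(ω_r−ω_c),  ω_s=0, ω_c=1
Stage 1: ω_r = 1 − (21/77)(0−1) = 14/11
  ⇒ ω_r¹/ω_c¹ = 14/11
Stage 2: N_ring = 37 + 2·14 = 65
Stage 2: 37(ω_s−ω_c) = −65(ω_r−ω_c),  ω_s=0, ω_r=1
Stage 2: 37(0−ω_c) = −65(1−ω_c)  ⇒  102ω_c = 65  ⇒  ω_c = 65/102
  ⇒ ω_c²/ω_r² = 65/102
Coupling ω_r² = ω_r¹ ⇒ overall = 14/11 × 65/102 = 455/561

455/561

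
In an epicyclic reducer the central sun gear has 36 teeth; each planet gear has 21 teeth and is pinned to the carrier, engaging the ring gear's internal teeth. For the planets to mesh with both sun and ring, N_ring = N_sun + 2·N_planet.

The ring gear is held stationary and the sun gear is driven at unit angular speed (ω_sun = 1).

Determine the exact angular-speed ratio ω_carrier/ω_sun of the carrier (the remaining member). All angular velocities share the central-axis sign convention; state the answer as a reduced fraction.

N_ring = 36 + 2·21 = 78
36(ω_s−ω_c) = −78(ω_r−ω_c),  ω_r=0, ω_s=1
36(1−ω_c) = −78(0−ω_c)  ⇒  114ω_c = 36  ⇒  ω_c = 6/19
ω_c/ω_s = 6/19

6/19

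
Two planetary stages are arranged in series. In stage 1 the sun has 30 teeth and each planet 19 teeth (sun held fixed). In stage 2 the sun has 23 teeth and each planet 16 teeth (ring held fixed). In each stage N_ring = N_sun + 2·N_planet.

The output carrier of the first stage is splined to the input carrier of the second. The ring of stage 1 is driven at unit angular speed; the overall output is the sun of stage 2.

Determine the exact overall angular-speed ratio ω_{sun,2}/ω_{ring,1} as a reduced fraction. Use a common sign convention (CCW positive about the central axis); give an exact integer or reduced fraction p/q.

Stage 1: N_ring = 30 + 2·19 = 68
Stage 1: 30(ω_s−ω_c) = −68(ω_r−ω_c),  ω_s=0, ω_r=1
Stage 1: 30(0−ω_c) = −68(1−ω_c)  ⇒  98ω_c = 68  ⇒  ω_c = 34/49
  ⇒ ω_c¹/ω_r¹ = 34/49
Stage 2: N_ring = 23 + 2·16 = 55
Stage 2: 23(ω_s−ω_c) = −55(ω_r−ω_c),  ω_r=0, ω_c=1
Stage 2: ω_s = 1 − (55/23)(0−1) = 78/23
  ⇒ ω_s²/ω_c² = 78/23
Coupling ω_c² = ω_c¹ ⇒ overall = 34/49 × 78/23 = 2652/1127

2652/1127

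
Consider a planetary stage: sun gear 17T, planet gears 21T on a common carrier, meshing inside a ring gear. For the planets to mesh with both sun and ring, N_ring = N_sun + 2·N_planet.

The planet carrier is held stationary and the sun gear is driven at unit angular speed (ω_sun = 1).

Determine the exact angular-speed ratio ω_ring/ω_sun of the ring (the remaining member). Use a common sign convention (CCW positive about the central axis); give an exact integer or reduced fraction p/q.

-17/59

N_ring = 17 + 2·21 = 59
17(ω_s−ω_c) = −59(ω_r−ω_c),  ω_c=0, ω_s=1
ω_r = 0 − (17/59)(1−0) = -17/59
ω_r/ω_s = -17/59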